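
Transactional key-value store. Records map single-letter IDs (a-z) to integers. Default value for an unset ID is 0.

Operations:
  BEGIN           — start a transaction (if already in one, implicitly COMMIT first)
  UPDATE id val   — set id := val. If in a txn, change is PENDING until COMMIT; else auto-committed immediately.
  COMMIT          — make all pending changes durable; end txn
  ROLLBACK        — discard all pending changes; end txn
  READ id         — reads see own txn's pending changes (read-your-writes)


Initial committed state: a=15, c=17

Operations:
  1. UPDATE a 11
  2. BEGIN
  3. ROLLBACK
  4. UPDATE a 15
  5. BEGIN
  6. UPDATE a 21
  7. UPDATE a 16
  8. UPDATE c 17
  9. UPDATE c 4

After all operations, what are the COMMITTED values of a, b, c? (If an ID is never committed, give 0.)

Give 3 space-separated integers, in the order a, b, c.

Answer: 15 0 17

Derivation:
Initial committed: {a=15, c=17}
Op 1: UPDATE a=11 (auto-commit; committed a=11)
Op 2: BEGIN: in_txn=True, pending={}
Op 3: ROLLBACK: discarded pending []; in_txn=False
Op 4: UPDATE a=15 (auto-commit; committed a=15)
Op 5: BEGIN: in_txn=True, pending={}
Op 6: UPDATE a=21 (pending; pending now {a=21})
Op 7: UPDATE a=16 (pending; pending now {a=16})
Op 8: UPDATE c=17 (pending; pending now {a=16, c=17})
Op 9: UPDATE c=4 (pending; pending now {a=16, c=4})
Final committed: {a=15, c=17}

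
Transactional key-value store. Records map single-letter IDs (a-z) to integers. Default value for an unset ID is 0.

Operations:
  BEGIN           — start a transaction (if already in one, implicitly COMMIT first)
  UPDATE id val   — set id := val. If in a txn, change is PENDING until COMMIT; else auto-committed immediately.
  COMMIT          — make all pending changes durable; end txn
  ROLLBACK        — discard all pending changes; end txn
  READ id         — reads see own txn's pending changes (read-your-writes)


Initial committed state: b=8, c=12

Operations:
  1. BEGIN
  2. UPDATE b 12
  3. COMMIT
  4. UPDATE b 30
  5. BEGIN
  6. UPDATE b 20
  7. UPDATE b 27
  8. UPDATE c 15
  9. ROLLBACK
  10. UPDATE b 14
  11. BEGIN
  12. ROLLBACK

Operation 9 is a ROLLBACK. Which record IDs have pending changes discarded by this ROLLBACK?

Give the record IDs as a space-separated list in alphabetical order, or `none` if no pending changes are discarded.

Answer: b c

Derivation:
Initial committed: {b=8, c=12}
Op 1: BEGIN: in_txn=True, pending={}
Op 2: UPDATE b=12 (pending; pending now {b=12})
Op 3: COMMIT: merged ['b'] into committed; committed now {b=12, c=12}
Op 4: UPDATE b=30 (auto-commit; committed b=30)
Op 5: BEGIN: in_txn=True, pending={}
Op 6: UPDATE b=20 (pending; pending now {b=20})
Op 7: UPDATE b=27 (pending; pending now {b=27})
Op 8: UPDATE c=15 (pending; pending now {b=27, c=15})
Op 9: ROLLBACK: discarded pending ['b', 'c']; in_txn=False
Op 10: UPDATE b=14 (auto-commit; committed b=14)
Op 11: BEGIN: in_txn=True, pending={}
Op 12: ROLLBACK: discarded pending []; in_txn=False
ROLLBACK at op 9 discards: ['b', 'c']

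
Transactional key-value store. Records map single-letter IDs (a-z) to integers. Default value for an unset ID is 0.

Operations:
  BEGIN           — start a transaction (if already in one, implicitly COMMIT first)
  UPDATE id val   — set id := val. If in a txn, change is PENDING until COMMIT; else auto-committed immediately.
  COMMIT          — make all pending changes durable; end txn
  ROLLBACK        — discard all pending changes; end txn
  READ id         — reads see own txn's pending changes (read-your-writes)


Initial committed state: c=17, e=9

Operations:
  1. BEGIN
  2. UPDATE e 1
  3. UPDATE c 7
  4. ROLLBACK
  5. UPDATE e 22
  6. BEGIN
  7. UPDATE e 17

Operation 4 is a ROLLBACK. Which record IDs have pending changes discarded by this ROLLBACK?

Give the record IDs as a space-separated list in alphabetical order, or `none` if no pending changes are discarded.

Answer: c e

Derivation:
Initial committed: {c=17, e=9}
Op 1: BEGIN: in_txn=True, pending={}
Op 2: UPDATE e=1 (pending; pending now {e=1})
Op 3: UPDATE c=7 (pending; pending now {c=7, e=1})
Op 4: ROLLBACK: discarded pending ['c', 'e']; in_txn=False
Op 5: UPDATE e=22 (auto-commit; committed e=22)
Op 6: BEGIN: in_txn=True, pending={}
Op 7: UPDATE e=17 (pending; pending now {e=17})
ROLLBACK at op 4 discards: ['c', 'e']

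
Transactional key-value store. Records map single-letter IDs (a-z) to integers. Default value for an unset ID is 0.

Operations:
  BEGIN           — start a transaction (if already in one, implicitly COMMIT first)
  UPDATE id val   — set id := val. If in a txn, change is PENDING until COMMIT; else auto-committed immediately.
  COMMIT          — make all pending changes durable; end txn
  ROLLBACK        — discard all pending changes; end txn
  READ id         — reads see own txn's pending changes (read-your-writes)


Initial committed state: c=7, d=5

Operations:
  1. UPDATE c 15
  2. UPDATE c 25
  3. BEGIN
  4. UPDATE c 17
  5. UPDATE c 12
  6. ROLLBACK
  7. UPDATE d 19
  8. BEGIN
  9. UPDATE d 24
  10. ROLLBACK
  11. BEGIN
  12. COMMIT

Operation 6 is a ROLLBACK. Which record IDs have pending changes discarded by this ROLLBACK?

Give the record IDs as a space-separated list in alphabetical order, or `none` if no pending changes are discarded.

Initial committed: {c=7, d=5}
Op 1: UPDATE c=15 (auto-commit; committed c=15)
Op 2: UPDATE c=25 (auto-commit; committed c=25)
Op 3: BEGIN: in_txn=True, pending={}
Op 4: UPDATE c=17 (pending; pending now {c=17})
Op 5: UPDATE c=12 (pending; pending now {c=12})
Op 6: ROLLBACK: discarded pending ['c']; in_txn=False
Op 7: UPDATE d=19 (auto-commit; committed d=19)
Op 8: BEGIN: in_txn=True, pending={}
Op 9: UPDATE d=24 (pending; pending now {d=24})
Op 10: ROLLBACK: discarded pending ['d']; in_txn=False
Op 11: BEGIN: in_txn=True, pending={}
Op 12: COMMIT: merged [] into committed; committed now {c=25, d=19}
ROLLBACK at op 6 discards: ['c']

Answer: c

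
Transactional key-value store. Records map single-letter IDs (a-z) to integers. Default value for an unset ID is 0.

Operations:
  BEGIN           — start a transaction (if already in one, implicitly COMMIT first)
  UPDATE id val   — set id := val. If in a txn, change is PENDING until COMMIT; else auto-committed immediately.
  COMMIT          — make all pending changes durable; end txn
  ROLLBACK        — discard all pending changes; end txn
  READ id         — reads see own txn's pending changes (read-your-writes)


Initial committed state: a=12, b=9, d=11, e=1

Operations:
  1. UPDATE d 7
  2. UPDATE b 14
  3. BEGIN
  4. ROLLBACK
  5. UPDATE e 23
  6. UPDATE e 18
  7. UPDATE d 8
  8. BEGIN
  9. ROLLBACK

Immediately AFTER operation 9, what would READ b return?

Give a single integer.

Answer: 14

Derivation:
Initial committed: {a=12, b=9, d=11, e=1}
Op 1: UPDATE d=7 (auto-commit; committed d=7)
Op 2: UPDATE b=14 (auto-commit; committed b=14)
Op 3: BEGIN: in_txn=True, pending={}
Op 4: ROLLBACK: discarded pending []; in_txn=False
Op 5: UPDATE e=23 (auto-commit; committed e=23)
Op 6: UPDATE e=18 (auto-commit; committed e=18)
Op 7: UPDATE d=8 (auto-commit; committed d=8)
Op 8: BEGIN: in_txn=True, pending={}
Op 9: ROLLBACK: discarded pending []; in_txn=False
After op 9: visible(b) = 14 (pending={}, committed={a=12, b=14, d=8, e=18})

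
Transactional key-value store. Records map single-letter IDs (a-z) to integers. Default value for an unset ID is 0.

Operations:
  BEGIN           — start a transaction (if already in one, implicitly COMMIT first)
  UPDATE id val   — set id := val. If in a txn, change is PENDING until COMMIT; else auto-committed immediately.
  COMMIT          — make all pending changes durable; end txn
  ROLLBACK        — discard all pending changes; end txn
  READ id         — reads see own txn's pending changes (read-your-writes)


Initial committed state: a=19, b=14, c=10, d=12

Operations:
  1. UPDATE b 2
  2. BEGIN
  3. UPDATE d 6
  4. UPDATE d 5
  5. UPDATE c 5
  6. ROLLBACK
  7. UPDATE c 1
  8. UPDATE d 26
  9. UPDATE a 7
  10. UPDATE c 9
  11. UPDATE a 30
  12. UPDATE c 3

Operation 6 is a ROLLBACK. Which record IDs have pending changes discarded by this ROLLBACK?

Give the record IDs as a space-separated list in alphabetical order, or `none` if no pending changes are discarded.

Answer: c d

Derivation:
Initial committed: {a=19, b=14, c=10, d=12}
Op 1: UPDATE b=2 (auto-commit; committed b=2)
Op 2: BEGIN: in_txn=True, pending={}
Op 3: UPDATE d=6 (pending; pending now {d=6})
Op 4: UPDATE d=5 (pending; pending now {d=5})
Op 5: UPDATE c=5 (pending; pending now {c=5, d=5})
Op 6: ROLLBACK: discarded pending ['c', 'd']; in_txn=False
Op 7: UPDATE c=1 (auto-commit; committed c=1)
Op 8: UPDATE d=26 (auto-commit; committed d=26)
Op 9: UPDATE a=7 (auto-commit; committed a=7)
Op 10: UPDATE c=9 (auto-commit; committed c=9)
Op 11: UPDATE a=30 (auto-commit; committed a=30)
Op 12: UPDATE c=3 (auto-commit; committed c=3)
ROLLBACK at op 6 discards: ['c', 'd']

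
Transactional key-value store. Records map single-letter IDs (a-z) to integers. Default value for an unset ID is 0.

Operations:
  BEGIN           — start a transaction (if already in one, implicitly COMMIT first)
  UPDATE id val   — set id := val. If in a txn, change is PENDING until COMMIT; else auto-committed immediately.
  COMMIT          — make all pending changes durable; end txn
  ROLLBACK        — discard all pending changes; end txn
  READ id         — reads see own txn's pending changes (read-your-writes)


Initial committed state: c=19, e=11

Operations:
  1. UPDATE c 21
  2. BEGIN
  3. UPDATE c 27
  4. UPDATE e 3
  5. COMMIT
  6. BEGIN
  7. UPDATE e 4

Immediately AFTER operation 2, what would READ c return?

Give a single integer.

Answer: 21

Derivation:
Initial committed: {c=19, e=11}
Op 1: UPDATE c=21 (auto-commit; committed c=21)
Op 2: BEGIN: in_txn=True, pending={}
After op 2: visible(c) = 21 (pending={}, committed={c=21, e=11})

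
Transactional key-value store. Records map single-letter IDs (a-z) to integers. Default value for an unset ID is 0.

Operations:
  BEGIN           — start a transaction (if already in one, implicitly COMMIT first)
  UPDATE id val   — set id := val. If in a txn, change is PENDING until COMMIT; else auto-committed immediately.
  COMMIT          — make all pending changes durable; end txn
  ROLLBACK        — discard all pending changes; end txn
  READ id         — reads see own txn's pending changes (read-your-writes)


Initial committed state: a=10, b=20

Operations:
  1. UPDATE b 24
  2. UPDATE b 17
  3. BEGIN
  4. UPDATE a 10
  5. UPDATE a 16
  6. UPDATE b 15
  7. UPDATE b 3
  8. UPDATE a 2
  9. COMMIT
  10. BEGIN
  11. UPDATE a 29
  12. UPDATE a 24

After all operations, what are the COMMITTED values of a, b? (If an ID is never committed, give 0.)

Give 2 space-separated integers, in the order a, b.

Initial committed: {a=10, b=20}
Op 1: UPDATE b=24 (auto-commit; committed b=24)
Op 2: UPDATE b=17 (auto-commit; committed b=17)
Op 3: BEGIN: in_txn=True, pending={}
Op 4: UPDATE a=10 (pending; pending now {a=10})
Op 5: UPDATE a=16 (pending; pending now {a=16})
Op 6: UPDATE b=15 (pending; pending now {a=16, b=15})
Op 7: UPDATE b=3 (pending; pending now {a=16, b=3})
Op 8: UPDATE a=2 (pending; pending now {a=2, b=3})
Op 9: COMMIT: merged ['a', 'b'] into committed; committed now {a=2, b=3}
Op 10: BEGIN: in_txn=True, pending={}
Op 11: UPDATE a=29 (pending; pending now {a=29})
Op 12: UPDATE a=24 (pending; pending now {a=24})
Final committed: {a=2, b=3}

Answer: 2 3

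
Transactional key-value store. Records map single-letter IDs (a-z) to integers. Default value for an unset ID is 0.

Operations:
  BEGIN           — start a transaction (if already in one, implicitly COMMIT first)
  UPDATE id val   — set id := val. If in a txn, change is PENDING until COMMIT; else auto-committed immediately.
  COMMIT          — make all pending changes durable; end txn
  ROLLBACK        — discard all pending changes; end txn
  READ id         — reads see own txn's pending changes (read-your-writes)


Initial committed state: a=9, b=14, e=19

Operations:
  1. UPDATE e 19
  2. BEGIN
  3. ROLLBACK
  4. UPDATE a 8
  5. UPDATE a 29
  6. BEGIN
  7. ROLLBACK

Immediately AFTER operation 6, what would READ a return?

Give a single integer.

Answer: 29

Derivation:
Initial committed: {a=9, b=14, e=19}
Op 1: UPDATE e=19 (auto-commit; committed e=19)
Op 2: BEGIN: in_txn=True, pending={}
Op 3: ROLLBACK: discarded pending []; in_txn=False
Op 4: UPDATE a=8 (auto-commit; committed a=8)
Op 5: UPDATE a=29 (auto-commit; committed a=29)
Op 6: BEGIN: in_txn=True, pending={}
After op 6: visible(a) = 29 (pending={}, committed={a=29, b=14, e=19})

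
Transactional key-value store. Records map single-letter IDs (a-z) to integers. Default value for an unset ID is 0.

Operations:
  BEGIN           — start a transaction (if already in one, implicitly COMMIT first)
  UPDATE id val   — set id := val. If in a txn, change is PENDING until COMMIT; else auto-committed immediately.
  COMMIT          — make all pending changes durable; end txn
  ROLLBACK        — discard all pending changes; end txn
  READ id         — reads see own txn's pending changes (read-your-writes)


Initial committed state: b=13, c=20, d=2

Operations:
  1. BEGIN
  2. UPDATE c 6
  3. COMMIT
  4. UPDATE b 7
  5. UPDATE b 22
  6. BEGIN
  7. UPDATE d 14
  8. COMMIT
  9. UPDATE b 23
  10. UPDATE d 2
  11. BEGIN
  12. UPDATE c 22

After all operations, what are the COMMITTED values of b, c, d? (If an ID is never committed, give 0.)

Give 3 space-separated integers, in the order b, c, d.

Initial committed: {b=13, c=20, d=2}
Op 1: BEGIN: in_txn=True, pending={}
Op 2: UPDATE c=6 (pending; pending now {c=6})
Op 3: COMMIT: merged ['c'] into committed; committed now {b=13, c=6, d=2}
Op 4: UPDATE b=7 (auto-commit; committed b=7)
Op 5: UPDATE b=22 (auto-commit; committed b=22)
Op 6: BEGIN: in_txn=True, pending={}
Op 7: UPDATE d=14 (pending; pending now {d=14})
Op 8: COMMIT: merged ['d'] into committed; committed now {b=22, c=6, d=14}
Op 9: UPDATE b=23 (auto-commit; committed b=23)
Op 10: UPDATE d=2 (auto-commit; committed d=2)
Op 11: BEGIN: in_txn=True, pending={}
Op 12: UPDATE c=22 (pending; pending now {c=22})
Final committed: {b=23, c=6, d=2}

Answer: 23 6 2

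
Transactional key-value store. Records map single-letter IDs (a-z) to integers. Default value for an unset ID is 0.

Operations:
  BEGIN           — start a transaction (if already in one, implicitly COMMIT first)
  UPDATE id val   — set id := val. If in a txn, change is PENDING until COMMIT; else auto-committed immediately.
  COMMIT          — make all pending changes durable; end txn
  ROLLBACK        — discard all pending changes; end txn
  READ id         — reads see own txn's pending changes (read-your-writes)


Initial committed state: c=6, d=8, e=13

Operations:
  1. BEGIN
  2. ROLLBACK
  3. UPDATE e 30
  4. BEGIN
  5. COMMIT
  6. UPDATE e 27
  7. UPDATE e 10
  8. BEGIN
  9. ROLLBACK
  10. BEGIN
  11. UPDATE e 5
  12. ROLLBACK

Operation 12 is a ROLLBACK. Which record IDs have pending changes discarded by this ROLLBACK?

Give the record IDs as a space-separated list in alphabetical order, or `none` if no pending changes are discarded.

Answer: e

Derivation:
Initial committed: {c=6, d=8, e=13}
Op 1: BEGIN: in_txn=True, pending={}
Op 2: ROLLBACK: discarded pending []; in_txn=False
Op 3: UPDATE e=30 (auto-commit; committed e=30)
Op 4: BEGIN: in_txn=True, pending={}
Op 5: COMMIT: merged [] into committed; committed now {c=6, d=8, e=30}
Op 6: UPDATE e=27 (auto-commit; committed e=27)
Op 7: UPDATE e=10 (auto-commit; committed e=10)
Op 8: BEGIN: in_txn=True, pending={}
Op 9: ROLLBACK: discarded pending []; in_txn=False
Op 10: BEGIN: in_txn=True, pending={}
Op 11: UPDATE e=5 (pending; pending now {e=5})
Op 12: ROLLBACK: discarded pending ['e']; in_txn=False
ROLLBACK at op 12 discards: ['e']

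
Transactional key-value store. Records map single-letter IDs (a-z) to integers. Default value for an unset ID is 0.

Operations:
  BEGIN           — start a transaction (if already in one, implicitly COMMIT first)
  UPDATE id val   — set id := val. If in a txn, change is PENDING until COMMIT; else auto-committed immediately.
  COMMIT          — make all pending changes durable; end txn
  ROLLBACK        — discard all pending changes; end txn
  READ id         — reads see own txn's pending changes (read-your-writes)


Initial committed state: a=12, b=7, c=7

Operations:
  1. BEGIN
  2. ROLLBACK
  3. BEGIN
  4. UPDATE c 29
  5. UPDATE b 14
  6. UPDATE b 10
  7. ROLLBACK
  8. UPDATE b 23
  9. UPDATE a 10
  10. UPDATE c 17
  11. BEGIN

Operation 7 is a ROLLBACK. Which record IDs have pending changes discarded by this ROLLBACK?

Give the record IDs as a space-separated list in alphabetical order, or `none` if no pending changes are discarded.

Answer: b c

Derivation:
Initial committed: {a=12, b=7, c=7}
Op 1: BEGIN: in_txn=True, pending={}
Op 2: ROLLBACK: discarded pending []; in_txn=False
Op 3: BEGIN: in_txn=True, pending={}
Op 4: UPDATE c=29 (pending; pending now {c=29})
Op 5: UPDATE b=14 (pending; pending now {b=14, c=29})
Op 6: UPDATE b=10 (pending; pending now {b=10, c=29})
Op 7: ROLLBACK: discarded pending ['b', 'c']; in_txn=False
Op 8: UPDATE b=23 (auto-commit; committed b=23)
Op 9: UPDATE a=10 (auto-commit; committed a=10)
Op 10: UPDATE c=17 (auto-commit; committed c=17)
Op 11: BEGIN: in_txn=True, pending={}
ROLLBACK at op 7 discards: ['b', 'c']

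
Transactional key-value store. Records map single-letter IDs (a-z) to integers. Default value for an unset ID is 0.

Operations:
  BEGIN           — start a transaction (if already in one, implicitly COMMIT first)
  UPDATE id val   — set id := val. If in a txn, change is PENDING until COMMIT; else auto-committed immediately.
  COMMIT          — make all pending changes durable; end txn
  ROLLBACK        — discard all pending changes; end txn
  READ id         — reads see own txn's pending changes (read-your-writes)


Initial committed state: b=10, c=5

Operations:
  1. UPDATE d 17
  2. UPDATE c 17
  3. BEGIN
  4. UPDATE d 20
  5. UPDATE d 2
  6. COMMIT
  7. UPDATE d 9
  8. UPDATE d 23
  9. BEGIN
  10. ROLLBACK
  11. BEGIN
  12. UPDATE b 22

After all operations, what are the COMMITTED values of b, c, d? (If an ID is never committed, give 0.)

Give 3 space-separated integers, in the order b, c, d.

Answer: 10 17 23

Derivation:
Initial committed: {b=10, c=5}
Op 1: UPDATE d=17 (auto-commit; committed d=17)
Op 2: UPDATE c=17 (auto-commit; committed c=17)
Op 3: BEGIN: in_txn=True, pending={}
Op 4: UPDATE d=20 (pending; pending now {d=20})
Op 5: UPDATE d=2 (pending; pending now {d=2})
Op 6: COMMIT: merged ['d'] into committed; committed now {b=10, c=17, d=2}
Op 7: UPDATE d=9 (auto-commit; committed d=9)
Op 8: UPDATE d=23 (auto-commit; committed d=23)
Op 9: BEGIN: in_txn=True, pending={}
Op 10: ROLLBACK: discarded pending []; in_txn=False
Op 11: BEGIN: in_txn=True, pending={}
Op 12: UPDATE b=22 (pending; pending now {b=22})
Final committed: {b=10, c=17, d=23}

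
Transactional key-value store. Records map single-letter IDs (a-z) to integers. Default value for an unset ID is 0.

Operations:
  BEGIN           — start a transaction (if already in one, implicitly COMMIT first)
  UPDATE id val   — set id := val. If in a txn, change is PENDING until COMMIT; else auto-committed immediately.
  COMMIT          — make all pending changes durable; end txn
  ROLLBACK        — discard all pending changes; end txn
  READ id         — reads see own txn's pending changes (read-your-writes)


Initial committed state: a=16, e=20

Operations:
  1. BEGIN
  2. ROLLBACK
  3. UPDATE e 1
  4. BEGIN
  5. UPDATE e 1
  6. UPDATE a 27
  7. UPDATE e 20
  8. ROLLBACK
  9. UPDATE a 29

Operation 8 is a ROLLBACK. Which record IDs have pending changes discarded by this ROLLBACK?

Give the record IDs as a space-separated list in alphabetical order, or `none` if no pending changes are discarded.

Initial committed: {a=16, e=20}
Op 1: BEGIN: in_txn=True, pending={}
Op 2: ROLLBACK: discarded pending []; in_txn=False
Op 3: UPDATE e=1 (auto-commit; committed e=1)
Op 4: BEGIN: in_txn=True, pending={}
Op 5: UPDATE e=1 (pending; pending now {e=1})
Op 6: UPDATE a=27 (pending; pending now {a=27, e=1})
Op 7: UPDATE e=20 (pending; pending now {a=27, e=20})
Op 8: ROLLBACK: discarded pending ['a', 'e']; in_txn=False
Op 9: UPDATE a=29 (auto-commit; committed a=29)
ROLLBACK at op 8 discards: ['a', 'e']

Answer: a e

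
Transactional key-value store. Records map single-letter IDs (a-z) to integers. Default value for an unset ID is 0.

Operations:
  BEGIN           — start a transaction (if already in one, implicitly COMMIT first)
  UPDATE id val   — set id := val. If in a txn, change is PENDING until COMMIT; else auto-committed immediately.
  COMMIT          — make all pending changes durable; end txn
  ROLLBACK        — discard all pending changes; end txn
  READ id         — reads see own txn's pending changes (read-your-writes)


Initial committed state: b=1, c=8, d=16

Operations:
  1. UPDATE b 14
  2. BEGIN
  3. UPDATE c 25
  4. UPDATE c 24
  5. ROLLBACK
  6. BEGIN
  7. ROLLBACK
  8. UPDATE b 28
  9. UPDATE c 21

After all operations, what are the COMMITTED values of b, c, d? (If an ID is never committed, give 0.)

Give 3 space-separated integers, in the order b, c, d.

Answer: 28 21 16

Derivation:
Initial committed: {b=1, c=8, d=16}
Op 1: UPDATE b=14 (auto-commit; committed b=14)
Op 2: BEGIN: in_txn=True, pending={}
Op 3: UPDATE c=25 (pending; pending now {c=25})
Op 4: UPDATE c=24 (pending; pending now {c=24})
Op 5: ROLLBACK: discarded pending ['c']; in_txn=False
Op 6: BEGIN: in_txn=True, pending={}
Op 7: ROLLBACK: discarded pending []; in_txn=False
Op 8: UPDATE b=28 (auto-commit; committed b=28)
Op 9: UPDATE c=21 (auto-commit; committed c=21)
Final committed: {b=28, c=21, d=16}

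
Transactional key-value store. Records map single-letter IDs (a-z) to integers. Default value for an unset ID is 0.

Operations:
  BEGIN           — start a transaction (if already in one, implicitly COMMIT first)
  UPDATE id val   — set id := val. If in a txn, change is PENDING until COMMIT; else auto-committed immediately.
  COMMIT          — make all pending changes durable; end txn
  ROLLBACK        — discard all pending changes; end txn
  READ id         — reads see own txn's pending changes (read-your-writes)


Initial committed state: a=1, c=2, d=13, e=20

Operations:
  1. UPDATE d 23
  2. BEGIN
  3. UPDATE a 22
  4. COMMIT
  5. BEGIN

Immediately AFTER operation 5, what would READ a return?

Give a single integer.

Answer: 22

Derivation:
Initial committed: {a=1, c=2, d=13, e=20}
Op 1: UPDATE d=23 (auto-commit; committed d=23)
Op 2: BEGIN: in_txn=True, pending={}
Op 3: UPDATE a=22 (pending; pending now {a=22})
Op 4: COMMIT: merged ['a'] into committed; committed now {a=22, c=2, d=23, e=20}
Op 5: BEGIN: in_txn=True, pending={}
After op 5: visible(a) = 22 (pending={}, committed={a=22, c=2, d=23, e=20})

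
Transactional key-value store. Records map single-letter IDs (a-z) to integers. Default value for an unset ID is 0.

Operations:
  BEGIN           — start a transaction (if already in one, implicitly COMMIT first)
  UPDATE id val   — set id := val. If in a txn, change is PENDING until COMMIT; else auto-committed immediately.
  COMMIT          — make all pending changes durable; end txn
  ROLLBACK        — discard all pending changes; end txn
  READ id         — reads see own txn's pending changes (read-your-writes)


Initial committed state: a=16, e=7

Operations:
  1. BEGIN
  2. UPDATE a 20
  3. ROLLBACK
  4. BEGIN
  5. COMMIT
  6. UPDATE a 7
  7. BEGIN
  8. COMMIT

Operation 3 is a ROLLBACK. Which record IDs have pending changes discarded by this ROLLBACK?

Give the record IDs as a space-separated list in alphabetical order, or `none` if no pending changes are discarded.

Initial committed: {a=16, e=7}
Op 1: BEGIN: in_txn=True, pending={}
Op 2: UPDATE a=20 (pending; pending now {a=20})
Op 3: ROLLBACK: discarded pending ['a']; in_txn=False
Op 4: BEGIN: in_txn=True, pending={}
Op 5: COMMIT: merged [] into committed; committed now {a=16, e=7}
Op 6: UPDATE a=7 (auto-commit; committed a=7)
Op 7: BEGIN: in_txn=True, pending={}
Op 8: COMMIT: merged [] into committed; committed now {a=7, e=7}
ROLLBACK at op 3 discards: ['a']

Answer: a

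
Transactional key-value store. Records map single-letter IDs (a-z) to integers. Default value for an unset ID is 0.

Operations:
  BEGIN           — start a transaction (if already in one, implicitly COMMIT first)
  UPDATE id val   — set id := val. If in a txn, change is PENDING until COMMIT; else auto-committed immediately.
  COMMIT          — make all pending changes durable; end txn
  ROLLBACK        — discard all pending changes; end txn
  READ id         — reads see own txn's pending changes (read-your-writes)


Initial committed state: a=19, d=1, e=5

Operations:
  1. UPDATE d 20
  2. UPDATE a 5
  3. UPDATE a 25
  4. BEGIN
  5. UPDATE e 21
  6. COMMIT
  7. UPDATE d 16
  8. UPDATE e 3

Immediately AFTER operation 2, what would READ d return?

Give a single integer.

Initial committed: {a=19, d=1, e=5}
Op 1: UPDATE d=20 (auto-commit; committed d=20)
Op 2: UPDATE a=5 (auto-commit; committed a=5)
After op 2: visible(d) = 20 (pending={}, committed={a=5, d=20, e=5})

Answer: 20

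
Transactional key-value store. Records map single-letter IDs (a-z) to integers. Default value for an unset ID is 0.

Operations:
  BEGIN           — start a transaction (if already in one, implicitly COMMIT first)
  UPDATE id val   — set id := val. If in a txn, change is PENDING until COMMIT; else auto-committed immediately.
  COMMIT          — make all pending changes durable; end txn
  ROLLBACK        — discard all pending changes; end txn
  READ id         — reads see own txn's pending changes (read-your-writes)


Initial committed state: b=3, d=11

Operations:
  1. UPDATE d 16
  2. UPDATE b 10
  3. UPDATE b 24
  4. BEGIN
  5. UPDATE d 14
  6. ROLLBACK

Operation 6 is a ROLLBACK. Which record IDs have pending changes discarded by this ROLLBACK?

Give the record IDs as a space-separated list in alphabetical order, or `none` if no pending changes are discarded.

Answer: d

Derivation:
Initial committed: {b=3, d=11}
Op 1: UPDATE d=16 (auto-commit; committed d=16)
Op 2: UPDATE b=10 (auto-commit; committed b=10)
Op 3: UPDATE b=24 (auto-commit; committed b=24)
Op 4: BEGIN: in_txn=True, pending={}
Op 5: UPDATE d=14 (pending; pending now {d=14})
Op 6: ROLLBACK: discarded pending ['d']; in_txn=False
ROLLBACK at op 6 discards: ['d']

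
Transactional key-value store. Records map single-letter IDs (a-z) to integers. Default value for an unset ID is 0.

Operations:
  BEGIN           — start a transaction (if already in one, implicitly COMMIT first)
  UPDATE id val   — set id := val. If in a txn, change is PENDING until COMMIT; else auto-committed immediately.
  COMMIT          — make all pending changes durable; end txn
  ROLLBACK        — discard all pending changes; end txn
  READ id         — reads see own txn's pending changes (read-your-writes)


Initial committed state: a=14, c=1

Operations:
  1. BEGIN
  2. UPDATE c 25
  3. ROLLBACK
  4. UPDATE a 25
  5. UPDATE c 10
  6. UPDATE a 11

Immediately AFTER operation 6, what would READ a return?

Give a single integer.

Initial committed: {a=14, c=1}
Op 1: BEGIN: in_txn=True, pending={}
Op 2: UPDATE c=25 (pending; pending now {c=25})
Op 3: ROLLBACK: discarded pending ['c']; in_txn=False
Op 4: UPDATE a=25 (auto-commit; committed a=25)
Op 5: UPDATE c=10 (auto-commit; committed c=10)
Op 6: UPDATE a=11 (auto-commit; committed a=11)
After op 6: visible(a) = 11 (pending={}, committed={a=11, c=10})

Answer: 11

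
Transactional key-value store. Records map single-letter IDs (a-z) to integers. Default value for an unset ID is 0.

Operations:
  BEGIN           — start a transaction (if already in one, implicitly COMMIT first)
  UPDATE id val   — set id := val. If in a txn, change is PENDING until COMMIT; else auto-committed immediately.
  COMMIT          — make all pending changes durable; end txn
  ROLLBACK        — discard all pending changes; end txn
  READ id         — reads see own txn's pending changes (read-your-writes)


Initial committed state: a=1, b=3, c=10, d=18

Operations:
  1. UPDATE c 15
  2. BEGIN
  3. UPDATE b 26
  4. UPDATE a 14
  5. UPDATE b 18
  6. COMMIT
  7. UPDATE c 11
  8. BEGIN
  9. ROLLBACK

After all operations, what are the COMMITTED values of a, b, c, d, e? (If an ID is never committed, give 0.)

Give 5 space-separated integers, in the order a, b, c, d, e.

Initial committed: {a=1, b=3, c=10, d=18}
Op 1: UPDATE c=15 (auto-commit; committed c=15)
Op 2: BEGIN: in_txn=True, pending={}
Op 3: UPDATE b=26 (pending; pending now {b=26})
Op 4: UPDATE a=14 (pending; pending now {a=14, b=26})
Op 5: UPDATE b=18 (pending; pending now {a=14, b=18})
Op 6: COMMIT: merged ['a', 'b'] into committed; committed now {a=14, b=18, c=15, d=18}
Op 7: UPDATE c=11 (auto-commit; committed c=11)
Op 8: BEGIN: in_txn=True, pending={}
Op 9: ROLLBACK: discarded pending []; in_txn=False
Final committed: {a=14, b=18, c=11, d=18}

Answer: 14 18 11 18 0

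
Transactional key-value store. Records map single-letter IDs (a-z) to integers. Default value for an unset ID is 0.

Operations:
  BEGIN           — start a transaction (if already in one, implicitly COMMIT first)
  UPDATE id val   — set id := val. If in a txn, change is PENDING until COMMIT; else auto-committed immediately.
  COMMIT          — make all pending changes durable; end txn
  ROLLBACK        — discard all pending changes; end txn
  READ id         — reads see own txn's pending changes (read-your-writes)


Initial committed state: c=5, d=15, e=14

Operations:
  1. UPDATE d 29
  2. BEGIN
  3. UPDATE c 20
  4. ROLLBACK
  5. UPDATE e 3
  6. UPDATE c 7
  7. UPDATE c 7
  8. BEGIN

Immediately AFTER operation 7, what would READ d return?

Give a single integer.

Initial committed: {c=5, d=15, e=14}
Op 1: UPDATE d=29 (auto-commit; committed d=29)
Op 2: BEGIN: in_txn=True, pending={}
Op 3: UPDATE c=20 (pending; pending now {c=20})
Op 4: ROLLBACK: discarded pending ['c']; in_txn=False
Op 5: UPDATE e=3 (auto-commit; committed e=3)
Op 6: UPDATE c=7 (auto-commit; committed c=7)
Op 7: UPDATE c=7 (auto-commit; committed c=7)
After op 7: visible(d) = 29 (pending={}, committed={c=7, d=29, e=3})

Answer: 29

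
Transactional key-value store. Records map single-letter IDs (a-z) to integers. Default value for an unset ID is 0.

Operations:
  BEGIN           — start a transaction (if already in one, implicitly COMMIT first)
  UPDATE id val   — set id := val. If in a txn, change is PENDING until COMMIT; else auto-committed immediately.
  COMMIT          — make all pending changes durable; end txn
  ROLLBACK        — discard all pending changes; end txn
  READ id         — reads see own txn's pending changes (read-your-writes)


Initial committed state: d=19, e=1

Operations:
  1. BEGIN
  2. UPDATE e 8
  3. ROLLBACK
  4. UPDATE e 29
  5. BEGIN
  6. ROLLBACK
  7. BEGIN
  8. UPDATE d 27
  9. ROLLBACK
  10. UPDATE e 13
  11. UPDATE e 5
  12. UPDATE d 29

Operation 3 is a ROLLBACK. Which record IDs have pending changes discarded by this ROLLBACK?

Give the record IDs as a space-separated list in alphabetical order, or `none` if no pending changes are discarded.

Initial committed: {d=19, e=1}
Op 1: BEGIN: in_txn=True, pending={}
Op 2: UPDATE e=8 (pending; pending now {e=8})
Op 3: ROLLBACK: discarded pending ['e']; in_txn=False
Op 4: UPDATE e=29 (auto-commit; committed e=29)
Op 5: BEGIN: in_txn=True, pending={}
Op 6: ROLLBACK: discarded pending []; in_txn=False
Op 7: BEGIN: in_txn=True, pending={}
Op 8: UPDATE d=27 (pending; pending now {d=27})
Op 9: ROLLBACK: discarded pending ['d']; in_txn=False
Op 10: UPDATE e=13 (auto-commit; committed e=13)
Op 11: UPDATE e=5 (auto-commit; committed e=5)
Op 12: UPDATE d=29 (auto-commit; committed d=29)
ROLLBACK at op 3 discards: ['e']

Answer: e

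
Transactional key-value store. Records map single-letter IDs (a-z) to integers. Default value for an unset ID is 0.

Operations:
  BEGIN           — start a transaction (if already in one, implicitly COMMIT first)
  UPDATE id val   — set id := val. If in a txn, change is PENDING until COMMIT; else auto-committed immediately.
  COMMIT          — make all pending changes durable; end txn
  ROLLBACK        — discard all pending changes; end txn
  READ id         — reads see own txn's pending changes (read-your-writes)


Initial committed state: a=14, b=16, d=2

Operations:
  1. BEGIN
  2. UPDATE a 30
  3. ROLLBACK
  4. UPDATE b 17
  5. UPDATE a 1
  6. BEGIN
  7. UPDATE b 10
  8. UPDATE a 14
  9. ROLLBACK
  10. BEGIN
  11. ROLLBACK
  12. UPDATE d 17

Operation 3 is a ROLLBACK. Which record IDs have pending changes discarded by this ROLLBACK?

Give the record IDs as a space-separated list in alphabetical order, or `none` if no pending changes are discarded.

Initial committed: {a=14, b=16, d=2}
Op 1: BEGIN: in_txn=True, pending={}
Op 2: UPDATE a=30 (pending; pending now {a=30})
Op 3: ROLLBACK: discarded pending ['a']; in_txn=False
Op 4: UPDATE b=17 (auto-commit; committed b=17)
Op 5: UPDATE a=1 (auto-commit; committed a=1)
Op 6: BEGIN: in_txn=True, pending={}
Op 7: UPDATE b=10 (pending; pending now {b=10})
Op 8: UPDATE a=14 (pending; pending now {a=14, b=10})
Op 9: ROLLBACK: discarded pending ['a', 'b']; in_txn=False
Op 10: BEGIN: in_txn=True, pending={}
Op 11: ROLLBACK: discarded pending []; in_txn=False
Op 12: UPDATE d=17 (auto-commit; committed d=17)
ROLLBACK at op 3 discards: ['a']

Answer: a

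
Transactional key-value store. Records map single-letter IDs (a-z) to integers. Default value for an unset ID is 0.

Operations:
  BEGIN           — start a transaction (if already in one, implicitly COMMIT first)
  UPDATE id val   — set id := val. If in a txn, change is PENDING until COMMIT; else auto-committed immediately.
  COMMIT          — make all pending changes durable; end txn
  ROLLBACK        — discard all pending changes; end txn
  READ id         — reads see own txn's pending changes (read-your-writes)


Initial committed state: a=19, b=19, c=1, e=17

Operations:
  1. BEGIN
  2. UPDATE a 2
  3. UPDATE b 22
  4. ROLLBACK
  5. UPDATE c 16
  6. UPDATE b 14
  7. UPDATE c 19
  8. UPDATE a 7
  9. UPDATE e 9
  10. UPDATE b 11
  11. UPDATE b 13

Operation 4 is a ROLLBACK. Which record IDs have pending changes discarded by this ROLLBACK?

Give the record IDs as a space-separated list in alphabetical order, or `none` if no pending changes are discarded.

Initial committed: {a=19, b=19, c=1, e=17}
Op 1: BEGIN: in_txn=True, pending={}
Op 2: UPDATE a=2 (pending; pending now {a=2})
Op 3: UPDATE b=22 (pending; pending now {a=2, b=22})
Op 4: ROLLBACK: discarded pending ['a', 'b']; in_txn=False
Op 5: UPDATE c=16 (auto-commit; committed c=16)
Op 6: UPDATE b=14 (auto-commit; committed b=14)
Op 7: UPDATE c=19 (auto-commit; committed c=19)
Op 8: UPDATE a=7 (auto-commit; committed a=7)
Op 9: UPDATE e=9 (auto-commit; committed e=9)
Op 10: UPDATE b=11 (auto-commit; committed b=11)
Op 11: UPDATE b=13 (auto-commit; committed b=13)
ROLLBACK at op 4 discards: ['a', 'b']

Answer: a b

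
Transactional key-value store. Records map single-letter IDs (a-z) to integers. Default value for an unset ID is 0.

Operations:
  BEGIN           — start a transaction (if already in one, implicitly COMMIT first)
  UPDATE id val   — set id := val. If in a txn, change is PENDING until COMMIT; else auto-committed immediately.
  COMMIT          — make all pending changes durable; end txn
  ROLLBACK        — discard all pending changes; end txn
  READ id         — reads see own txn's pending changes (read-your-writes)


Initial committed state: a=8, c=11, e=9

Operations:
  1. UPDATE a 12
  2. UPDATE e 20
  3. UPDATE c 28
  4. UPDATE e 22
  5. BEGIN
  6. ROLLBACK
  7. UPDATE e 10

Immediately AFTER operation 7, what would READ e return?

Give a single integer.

Answer: 10

Derivation:
Initial committed: {a=8, c=11, e=9}
Op 1: UPDATE a=12 (auto-commit; committed a=12)
Op 2: UPDATE e=20 (auto-commit; committed e=20)
Op 3: UPDATE c=28 (auto-commit; committed c=28)
Op 4: UPDATE e=22 (auto-commit; committed e=22)
Op 5: BEGIN: in_txn=True, pending={}
Op 6: ROLLBACK: discarded pending []; in_txn=False
Op 7: UPDATE e=10 (auto-commit; committed e=10)
After op 7: visible(e) = 10 (pending={}, committed={a=12, c=28, e=10})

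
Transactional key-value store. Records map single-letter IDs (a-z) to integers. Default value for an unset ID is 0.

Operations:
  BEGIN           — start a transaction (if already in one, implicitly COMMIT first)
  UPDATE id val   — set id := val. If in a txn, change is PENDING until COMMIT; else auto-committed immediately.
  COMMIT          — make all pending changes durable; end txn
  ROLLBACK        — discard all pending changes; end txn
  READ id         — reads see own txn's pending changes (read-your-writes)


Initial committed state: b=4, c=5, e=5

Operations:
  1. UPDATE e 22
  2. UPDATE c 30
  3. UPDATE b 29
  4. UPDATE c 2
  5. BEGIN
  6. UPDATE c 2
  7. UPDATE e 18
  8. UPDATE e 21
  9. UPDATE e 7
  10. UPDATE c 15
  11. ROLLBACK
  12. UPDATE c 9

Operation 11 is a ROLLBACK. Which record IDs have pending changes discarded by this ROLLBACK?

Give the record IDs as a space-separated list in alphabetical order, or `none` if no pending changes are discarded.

Initial committed: {b=4, c=5, e=5}
Op 1: UPDATE e=22 (auto-commit; committed e=22)
Op 2: UPDATE c=30 (auto-commit; committed c=30)
Op 3: UPDATE b=29 (auto-commit; committed b=29)
Op 4: UPDATE c=2 (auto-commit; committed c=2)
Op 5: BEGIN: in_txn=True, pending={}
Op 6: UPDATE c=2 (pending; pending now {c=2})
Op 7: UPDATE e=18 (pending; pending now {c=2, e=18})
Op 8: UPDATE e=21 (pending; pending now {c=2, e=21})
Op 9: UPDATE e=7 (pending; pending now {c=2, e=7})
Op 10: UPDATE c=15 (pending; pending now {c=15, e=7})
Op 11: ROLLBACK: discarded pending ['c', 'e']; in_txn=False
Op 12: UPDATE c=9 (auto-commit; committed c=9)
ROLLBACK at op 11 discards: ['c', 'e']

Answer: c e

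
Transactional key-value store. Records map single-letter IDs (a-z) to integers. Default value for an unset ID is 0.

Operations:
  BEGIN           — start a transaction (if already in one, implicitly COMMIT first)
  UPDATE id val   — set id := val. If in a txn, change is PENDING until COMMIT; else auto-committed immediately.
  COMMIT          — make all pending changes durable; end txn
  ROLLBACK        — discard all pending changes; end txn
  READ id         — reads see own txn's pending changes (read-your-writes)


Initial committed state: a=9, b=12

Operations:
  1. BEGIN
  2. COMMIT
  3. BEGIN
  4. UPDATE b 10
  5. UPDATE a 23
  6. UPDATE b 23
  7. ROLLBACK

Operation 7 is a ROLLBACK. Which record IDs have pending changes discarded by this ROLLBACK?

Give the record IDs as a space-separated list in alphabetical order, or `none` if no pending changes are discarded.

Answer: a b

Derivation:
Initial committed: {a=9, b=12}
Op 1: BEGIN: in_txn=True, pending={}
Op 2: COMMIT: merged [] into committed; committed now {a=9, b=12}
Op 3: BEGIN: in_txn=True, pending={}
Op 4: UPDATE b=10 (pending; pending now {b=10})
Op 5: UPDATE a=23 (pending; pending now {a=23, b=10})
Op 6: UPDATE b=23 (pending; pending now {a=23, b=23})
Op 7: ROLLBACK: discarded pending ['a', 'b']; in_txn=False
ROLLBACK at op 7 discards: ['a', 'b']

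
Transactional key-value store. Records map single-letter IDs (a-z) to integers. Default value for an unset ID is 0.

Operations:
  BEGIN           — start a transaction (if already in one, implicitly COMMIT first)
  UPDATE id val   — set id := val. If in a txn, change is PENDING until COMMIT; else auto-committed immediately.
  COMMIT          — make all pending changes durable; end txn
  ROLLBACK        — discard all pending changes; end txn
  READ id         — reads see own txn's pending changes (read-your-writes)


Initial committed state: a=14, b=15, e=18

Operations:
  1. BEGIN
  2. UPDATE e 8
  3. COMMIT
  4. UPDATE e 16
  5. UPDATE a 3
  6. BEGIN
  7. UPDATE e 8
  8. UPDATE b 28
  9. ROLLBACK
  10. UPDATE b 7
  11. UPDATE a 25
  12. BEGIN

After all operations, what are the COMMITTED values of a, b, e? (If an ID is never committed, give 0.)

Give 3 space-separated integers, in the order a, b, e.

Answer: 25 7 16

Derivation:
Initial committed: {a=14, b=15, e=18}
Op 1: BEGIN: in_txn=True, pending={}
Op 2: UPDATE e=8 (pending; pending now {e=8})
Op 3: COMMIT: merged ['e'] into committed; committed now {a=14, b=15, e=8}
Op 4: UPDATE e=16 (auto-commit; committed e=16)
Op 5: UPDATE a=3 (auto-commit; committed a=3)
Op 6: BEGIN: in_txn=True, pending={}
Op 7: UPDATE e=8 (pending; pending now {e=8})
Op 8: UPDATE b=28 (pending; pending now {b=28, e=8})
Op 9: ROLLBACK: discarded pending ['b', 'e']; in_txn=False
Op 10: UPDATE b=7 (auto-commit; committed b=7)
Op 11: UPDATE a=25 (auto-commit; committed a=25)
Op 12: BEGIN: in_txn=True, pending={}
Final committed: {a=25, b=7, e=16}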